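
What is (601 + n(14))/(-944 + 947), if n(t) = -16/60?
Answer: 9011/45 ≈ 200.24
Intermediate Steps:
n(t) = -4/15 (n(t) = -16*1/60 = -4/15)
(601 + n(14))/(-944 + 947) = (601 - 4/15)/(-944 + 947) = (9011/15)/3 = (9011/15)*(1/3) = 9011/45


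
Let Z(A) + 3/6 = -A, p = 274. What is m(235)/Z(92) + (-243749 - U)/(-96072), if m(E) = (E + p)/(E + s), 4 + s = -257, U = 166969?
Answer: 172779573/38508860 ≈ 4.4867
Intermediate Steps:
s = -261 (s = -4 - 257 = -261)
Z(A) = -½ - A
m(E) = (274 + E)/(-261 + E) (m(E) = (E + 274)/(E - 261) = (274 + E)/(-261 + E))
m(235)/Z(92) + (-243749 - U)/(-96072) = ((274 + 235)/(-261 + 235))/(-½ - 1*92) + (-243749 - 1*166969)/(-96072) = (509/(-26))/(-½ - 92) + (-243749 - 166969)*(-1/96072) = (-1/26*509)/(-185/2) - 410718*(-1/96072) = -509/26*(-2/185) + 68453/16012 = 509/2405 + 68453/16012 = 172779573/38508860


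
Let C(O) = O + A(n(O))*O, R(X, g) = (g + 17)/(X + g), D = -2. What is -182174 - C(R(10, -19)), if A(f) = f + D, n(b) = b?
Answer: -14756080/81 ≈ -1.8217e+5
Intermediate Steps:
A(f) = -2 + f (A(f) = f - 2 = -2 + f)
R(X, g) = (17 + g)/(X + g)
C(O) = O + O*(-2 + O) (C(O) = O + (-2 + O)*O = O + O*(-2 + O))
-182174 - C(R(10, -19)) = -182174 - (17 - 19)/(10 - 19)*(-1 + (17 - 19)/(10 - 19)) = -182174 - -2/(-9)*(-1 - 2/(-9)) = -182174 - (-⅑*(-2))*(-1 - ⅑*(-2)) = -182174 - 2*(-1 + 2/9)/9 = -182174 - 2*(-7)/(9*9) = -182174 - 1*(-14/81) = -182174 + 14/81 = -14756080/81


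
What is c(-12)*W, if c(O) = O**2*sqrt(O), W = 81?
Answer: 23328*I*sqrt(3) ≈ 40405.0*I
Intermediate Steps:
c(O) = O**(5/2)
c(-12)*W = (-12)**(5/2)*81 = (288*I*sqrt(3))*81 = 23328*I*sqrt(3)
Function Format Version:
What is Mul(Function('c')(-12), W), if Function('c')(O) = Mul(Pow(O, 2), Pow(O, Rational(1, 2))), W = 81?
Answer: Mul(23328, I, Pow(3, Rational(1, 2))) ≈ Mul(40405., I)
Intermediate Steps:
Function('c')(O) = Pow(O, Rational(5, 2))
Mul(Function('c')(-12), W) = Mul(Pow(-12, Rational(5, 2)), 81) = Mul(Mul(288, I, Pow(3, Rational(1, 2))), 81) = Mul(23328, I, Pow(3, Rational(1, 2)))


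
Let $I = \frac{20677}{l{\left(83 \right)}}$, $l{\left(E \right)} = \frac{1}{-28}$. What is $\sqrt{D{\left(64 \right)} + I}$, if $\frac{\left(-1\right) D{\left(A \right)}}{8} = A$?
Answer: $2 i \sqrt{144867} \approx 761.23 i$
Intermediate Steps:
$l{\left(E \right)} = - \frac{1}{28}$
$D{\left(A \right)} = - 8 A$
$I = -578956$ ($I = \frac{20677}{- \frac{1}{28}} = 20677 \left(-28\right) = -578956$)
$\sqrt{D{\left(64 \right)} + I} = \sqrt{\left(-8\right) 64 - 578956} = \sqrt{-512 - 578956} = \sqrt{-579468} = 2 i \sqrt{144867}$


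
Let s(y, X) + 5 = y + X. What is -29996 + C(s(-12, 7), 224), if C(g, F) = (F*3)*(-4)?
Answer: -32684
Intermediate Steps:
s(y, X) = -5 + X + y (s(y, X) = -5 + (y + X) = -5 + (X + y) = -5 + X + y)
C(g, F) = -12*F (C(g, F) = (3*F)*(-4) = -12*F)
-29996 + C(s(-12, 7), 224) = -29996 - 12*224 = -29996 - 2688 = -32684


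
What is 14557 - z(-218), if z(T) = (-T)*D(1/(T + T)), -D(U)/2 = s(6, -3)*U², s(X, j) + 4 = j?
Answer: 6346845/436 ≈ 14557.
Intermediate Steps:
s(X, j) = -4 + j
D(U) = 14*U² (D(U) = -2*(-4 - 3)*U² = -(-14)*U² = 14*U²)
z(T) = -7/(2*T) (z(T) = (-T)*(14*(1/(T + T))²) = (-T)*(14*(1/(2*T))²) = (-T)*(14*(1/(4*T²))) = (-T)*(7/(2*T²)) = -7/(2*T))
14557 - z(-218) = 14557 - (-7)/(2*(-218)) = 14557 - (-7)*(-1)/(2*218) = 14557 - 1*7/436 = 14557 - 7/436 = 6346845/436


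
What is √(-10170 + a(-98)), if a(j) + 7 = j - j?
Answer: I*√10177 ≈ 100.88*I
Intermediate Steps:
a(j) = -7 (a(j) = -7 + (j - j) = -7 + 0 = -7)
√(-10170 + a(-98)) = √(-10170 - 7) = √(-10177) = I*√10177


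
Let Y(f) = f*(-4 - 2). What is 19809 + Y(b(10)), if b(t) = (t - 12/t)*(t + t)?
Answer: 18753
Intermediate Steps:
b(t) = 2*t*(t - 12/t) (b(t) = (t - 12/t)*(2*t) = 2*t*(t - 12/t))
Y(f) = -6*f (Y(f) = f*(-6) = -6*f)
19809 + Y(b(10)) = 19809 - 6*(-24 + 2*10**2) = 19809 - 6*(-24 + 2*100) = 19809 - 6*(-24 + 200) = 19809 - 6*176 = 19809 - 1056 = 18753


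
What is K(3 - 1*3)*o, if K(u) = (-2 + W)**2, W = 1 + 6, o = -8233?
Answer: -205825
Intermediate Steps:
W = 7
K(u) = 25 (K(u) = (-2 + 7)**2 = 5**2 = 25)
K(3 - 1*3)*o = 25*(-8233) = -205825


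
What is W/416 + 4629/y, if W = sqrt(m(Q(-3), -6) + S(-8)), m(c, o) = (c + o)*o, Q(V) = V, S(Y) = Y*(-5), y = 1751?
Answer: 4629/1751 + sqrt(94)/416 ≈ 2.6669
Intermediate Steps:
S(Y) = -5*Y
m(c, o) = o*(c + o)
W = sqrt(94) (W = sqrt(-6*(-3 - 6) - 5*(-8)) = sqrt(-6*(-9) + 40) = sqrt(54 + 40) = sqrt(94) ≈ 9.6954)
W/416 + 4629/y = sqrt(94)/416 + 4629/1751 = 4629/1751 + sqrt(94)/416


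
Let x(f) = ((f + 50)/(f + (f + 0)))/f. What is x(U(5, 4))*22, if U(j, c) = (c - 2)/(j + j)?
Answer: 13805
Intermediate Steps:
U(j, c) = (-2 + c)/(2*j) (U(j, c) = (-2 + c)/((2*j)) = (-2 + c)*(1/(2*j)) = (-2 + c)/(2*j))
x(f) = (50 + f)/(2*f²) (x(f) = ((50 + f)/(f + f))/f = ((50 + f)/((2*f)))/f = ((50 + f)*(1/(2*f)))/f = ((50 + f)/(2*f))/f = (50 + f)/(2*f²))
x(U(5, 4))*22 = ((50 + (½)*(-2 + 4)/5)/(2*((½)*(-2 + 4)/5)²))*22 = ((50 + (½)*(⅕)*2)/(2*((½)*(⅕)*2)²))*22 = ((50 + ⅕)/(2*5⁻²))*22 = ((½)*25*(251/5))*22 = (1255/2)*22 = 13805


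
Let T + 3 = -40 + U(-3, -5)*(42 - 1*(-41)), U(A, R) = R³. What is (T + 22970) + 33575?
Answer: 46127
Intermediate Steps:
T = -10418 (T = -3 + (-40 + (-5)³*(42 - 1*(-41))) = -3 + (-40 - 125*(42 + 41)) = -3 + (-40 - 125*83) = -3 + (-40 - 10375) = -3 - 10415 = -10418)
(T + 22970) + 33575 = (-10418 + 22970) + 33575 = 12552 + 33575 = 46127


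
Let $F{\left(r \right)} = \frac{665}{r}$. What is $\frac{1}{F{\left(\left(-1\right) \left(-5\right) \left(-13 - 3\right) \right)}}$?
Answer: $- \frac{16}{133} \approx -0.1203$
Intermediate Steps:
$\frac{1}{F{\left(\left(-1\right) \left(-5\right) \left(-13 - 3\right) \right)}} = \frac{1}{665 \frac{1}{\left(-1\right) \left(-5\right) \left(-13 - 3\right)}} = \frac{1}{665 \frac{1}{5 \left(-16\right)}} = \frac{1}{665 \frac{1}{-80}} = \frac{1}{665 \left(- \frac{1}{80}\right)} = \frac{1}{- \frac{133}{16}} = - \frac{16}{133}$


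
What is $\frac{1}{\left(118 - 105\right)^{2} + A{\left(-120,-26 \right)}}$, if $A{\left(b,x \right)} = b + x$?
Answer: $\frac{1}{23} \approx 0.043478$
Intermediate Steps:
$\frac{1}{\left(118 - 105\right)^{2} + A{\left(-120,-26 \right)}} = \frac{1}{\left(118 - 105\right)^{2} - 146} = \frac{1}{13^{2} - 146} = \frac{1}{169 - 146} = \frac{1}{23}$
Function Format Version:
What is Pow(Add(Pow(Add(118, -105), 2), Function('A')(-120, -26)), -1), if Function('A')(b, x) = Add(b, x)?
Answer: Rational(1, 23) ≈ 0.043478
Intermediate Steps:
Pow(Add(Pow(Add(118, -105), 2), Function('A')(-120, -26)), -1) = Pow(Add(Pow(Add(118, -105), 2), Add(-120, -26)), -1) = Pow(Add(Pow(13, 2), -146), -1) = Pow(Add(169, -146), -1) = Pow(23, -1) = Rational(1, 23)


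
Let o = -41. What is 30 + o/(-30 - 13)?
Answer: 1331/43 ≈ 30.953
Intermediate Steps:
30 + o/(-30 - 13) = 30 - 41/(-30 - 13) = 30 - 41/(-43) = 30 - 41*(-1/43) = 30 + 41/43 = 1331/43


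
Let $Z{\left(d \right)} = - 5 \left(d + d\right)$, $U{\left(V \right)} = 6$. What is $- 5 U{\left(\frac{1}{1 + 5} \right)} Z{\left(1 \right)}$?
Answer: $300$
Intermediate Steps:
$Z{\left(d \right)} = - 10 d$ ($Z{\left(d \right)} = - 5 \cdot 2 d = - 10 d$)
$- 5 U{\left(\frac{1}{1 + 5} \right)} Z{\left(1 \right)} = \left(-5\right) 6 \left(\left(-10\right) 1\right) = \left(-30\right) \left(-10\right) = 300$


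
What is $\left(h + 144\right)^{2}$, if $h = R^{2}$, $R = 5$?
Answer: $28561$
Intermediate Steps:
$h = 25$ ($h = 5^{2} = 25$)
$\left(h + 144\right)^{2} = \left(25 + 144\right)^{2} = 169^{2} = 28561$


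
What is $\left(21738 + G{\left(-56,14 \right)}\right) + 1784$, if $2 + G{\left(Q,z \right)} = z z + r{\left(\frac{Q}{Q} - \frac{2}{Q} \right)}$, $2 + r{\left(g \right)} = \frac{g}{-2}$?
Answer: $\frac{1327955}{56} \approx 23713.0$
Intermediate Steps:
$r{\left(g \right)} = -2 - \frac{g}{2}$ ($r{\left(g \right)} = -2 + \frac{g}{-2} = -2 + g \left(- \frac{1}{2}\right) = -2 - \frac{g}{2}$)
$G{\left(Q,z \right)} = - \frac{9}{2} + \frac{1}{Q} + z^{2}$ ($G{\left(Q,z \right)} = -2 - \left(2 + \frac{\frac{Q}{Q} - \frac{2}{Q}}{2} - z z\right) = -2 - \left(2 + \frac{1 - \frac{2}{Q}}{2} - z^{2}\right) = -2 - \left(\frac{5}{2} - \frac{1}{Q} - z^{2}\right) = -2 + \left(- \frac{5}{2} + \frac{1}{Q} + z^{2}\right) = - \frac{9}{2} + \frac{1}{Q} + z^{2}$)
$\left(21738 + G{\left(-56,14 \right)}\right) + 1784 = \left(21738 + \left(- \frac{9}{2} + \frac{1}{-56} + 14^{2}\right)\right) + 1784 = \left(21738 - - \frac{10723}{56}\right) + 1784 = \left(21738 + \frac{10723}{56}\right) + 1784 = \frac{1228051}{56} + 1784 = \frac{1327955}{56}$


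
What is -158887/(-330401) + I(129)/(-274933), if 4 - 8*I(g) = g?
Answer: 349507536693/726705105064 ≈ 0.48095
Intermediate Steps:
I(g) = 1/2 - g/8
-158887/(-330401) + I(129)/(-274933) = -158887/(-330401) + (1/2 - 1/8*129)/(-274933) = -158887*(-1/330401) + (1/2 - 129/8)*(-1/274933) = 158887/330401 - 125/8*(-1/274933) = 158887/330401 + 125/2199464 = 349507536693/726705105064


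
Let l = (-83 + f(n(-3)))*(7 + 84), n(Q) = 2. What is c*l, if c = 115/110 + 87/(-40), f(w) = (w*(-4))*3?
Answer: 4839289/440 ≈ 10998.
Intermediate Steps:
f(w) = -12*w (f(w) = -4*w*3 = -12*w)
l = -9737 (l = (-83 - 12*2)*(7 + 84) = (-83 - 24)*91 = -107*91 = -9737)
c = -497/440 (c = 115*(1/110) + 87*(-1/40) = 23/22 - 87/40 = -497/440 ≈ -1.1295)
c*l = -497/440*(-9737) = 4839289/440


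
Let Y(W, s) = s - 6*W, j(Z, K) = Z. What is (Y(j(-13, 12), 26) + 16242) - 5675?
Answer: 10671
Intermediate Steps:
(Y(j(-13, 12), 26) + 16242) - 5675 = ((26 - 6*(-13)) + 16242) - 5675 = ((26 + 78) + 16242) - 5675 = (104 + 16242) - 5675 = 16346 - 5675 = 10671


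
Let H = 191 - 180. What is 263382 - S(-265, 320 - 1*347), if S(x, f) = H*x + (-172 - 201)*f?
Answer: 256226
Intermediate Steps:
H = 11
S(x, f) = -373*f + 11*x (S(x, f) = 11*x + (-172 - 201)*f = 11*x - 373*f = -373*f + 11*x)
263382 - S(-265, 320 - 1*347) = 263382 - (-373*(320 - 1*347) + 11*(-265)) = 263382 - (-373*(320 - 347) - 2915) = 263382 - (-373*(-27) - 2915) = 263382 - (10071 - 2915) = 263382 - 1*7156 = 263382 - 7156 = 256226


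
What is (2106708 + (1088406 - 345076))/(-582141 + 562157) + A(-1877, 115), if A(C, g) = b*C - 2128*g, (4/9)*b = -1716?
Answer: 69966325965/9992 ≈ 7.0022e+6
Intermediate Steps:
b = -3861 (b = (9/4)*(-1716) = -3861)
A(C, g) = -3861*C - 2128*g
(2106708 + (1088406 - 345076))/(-582141 + 562157) + A(-1877, 115) = (2106708 + (1088406 - 345076))/(-582141 + 562157) + (-3861*(-1877) - 2128*115) = (2106708 + 743330)/(-19984) + (7247097 - 244720) = 2850038*(-1/19984) + 7002377 = -1425019/9992 + 7002377 = 69966325965/9992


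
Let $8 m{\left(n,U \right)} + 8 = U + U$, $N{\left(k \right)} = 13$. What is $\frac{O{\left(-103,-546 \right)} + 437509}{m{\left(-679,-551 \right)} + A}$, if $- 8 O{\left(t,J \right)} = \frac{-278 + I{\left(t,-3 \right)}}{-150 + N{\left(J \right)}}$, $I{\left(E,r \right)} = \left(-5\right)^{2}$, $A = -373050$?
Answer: $- \frac{159836537}{136338290} \approx -1.1724$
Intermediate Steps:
$I{\left(E,r \right)} = 25$
$O{\left(t,J \right)} = - \frac{253}{1096}$ ($O{\left(t,J \right)} = - \frac{\left(-278 + 25\right) \frac{1}{-150 + 13}}{8} = - \frac{\left(-253\right) \frac{1}{-137}}{8} = - \frac{\left(-253\right) \left(- \frac{1}{137}\right)}{8} = \left(- \frac{1}{8}\right) \frac{253}{137} = - \frac{253}{1096}$)
$m{\left(n,U \right)} = -1 + \frac{U}{4}$ ($m{\left(n,U \right)} = -1 + \frac{U + U}{8} = -1 + \frac{2 U}{8} = -1 + \frac{U}{4}$)
$\frac{O{\left(-103,-546 \right)} + 437509}{m{\left(-679,-551 \right)} + A} = \frac{- \frac{253}{1096} + 437509}{\left(-1 + \frac{1}{4} \left(-551\right)\right) - 373050} = \frac{479509611}{1096 \left(\left(-1 - \frac{551}{4}\right) - 373050\right)} = \frac{479509611}{1096 \left(- \frac{555}{4} - 373050\right)} = \frac{479509611}{1096 \left(- \frac{1492755}{4}\right)} = \frac{479509611}{1096} \left(- \frac{4}{1492755}\right) = - \frac{159836537}{136338290}$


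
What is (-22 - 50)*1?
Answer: -72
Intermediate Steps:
(-22 - 50)*1 = -72*1 = -72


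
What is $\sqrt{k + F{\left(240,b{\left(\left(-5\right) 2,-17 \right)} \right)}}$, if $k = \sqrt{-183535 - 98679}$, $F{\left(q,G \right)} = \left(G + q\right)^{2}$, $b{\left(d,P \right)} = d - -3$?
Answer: $\sqrt{54289 + i \sqrt{282214}} \approx 233.0 + 1.14 i$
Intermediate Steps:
$b{\left(d,P \right)} = 3 + d$ ($b{\left(d,P \right)} = d + 3 = 3 + d$)
$k = i \sqrt{282214}$ ($k = \sqrt{-282214} = i \sqrt{282214} \approx 531.24 i$)
$\sqrt{k + F{\left(240,b{\left(\left(-5\right) 2,-17 \right)} \right)}} = \sqrt{i \sqrt{282214} + \left(\left(3 - 10\right) + 240\right)^{2}} = \sqrt{i \sqrt{282214} + \left(-7 + 240\right)^{2}} = \sqrt{i \sqrt{282214} + 233^{2}} = \sqrt{i \sqrt{282214} + 54289} = \sqrt{54289 + i \sqrt{282214}}$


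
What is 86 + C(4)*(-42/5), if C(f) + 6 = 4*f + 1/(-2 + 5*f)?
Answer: 23/15 ≈ 1.5333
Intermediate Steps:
C(f) = -6 + 1/(-2 + 5*f) + 4*f (C(f) = -6 + (4*f + 1/(-2 + 5*f)) = -6 + (1/(-2 + 5*f) + 4*f) = -6 + 1/(-2 + 5*f) + 4*f)
86 + C(4)*(-42/5) = 86 + ((13 - 38*4 + 20*4**2)/(-2 + 5*4))*(-42/5) = 86 + ((13 - 152 + 20*16)/(-2 + 20))*(-42*1/5) = 86 + ((13 - 152 + 320)/18)*(-42/5) = 86 + ((1/18)*181)*(-42/5) = 86 + (181/18)*(-42/5) = 86 - 1267/15 = 23/15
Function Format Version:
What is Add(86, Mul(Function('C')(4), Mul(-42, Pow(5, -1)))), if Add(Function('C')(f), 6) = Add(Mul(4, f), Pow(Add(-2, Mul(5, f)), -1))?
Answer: Rational(23, 15) ≈ 1.5333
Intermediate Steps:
Function('C')(f) = Add(-6, Pow(Add(-2, Mul(5, f)), -1), Mul(4, f)) (Function('C')(f) = Add(-6, Add(Mul(4, f), Pow(Add(-2, Mul(5, f)), -1))) = Add(-6, Add(Pow(Add(-2, Mul(5, f)), -1), Mul(4, f))) = Add(-6, Pow(Add(-2, Mul(5, f)), -1), Mul(4, f)))
Add(86, Mul(Function('C')(4), Mul(-42, Pow(5, -1)))) = Add(86, Mul(Mul(Pow(Add(-2, Mul(5, 4)), -1), Add(13, Mul(-38, 4), Mul(20, Pow(4, 2)))), Mul(-42, Pow(5, -1)))) = Add(86, Mul(Mul(Pow(Add(-2, 20), -1), Add(13, -152, Mul(20, 16))), Mul(-42, Rational(1, 5)))) = Add(86, Mul(Mul(Pow(18, -1), Add(13, -152, 320)), Rational(-42, 5))) = Add(86, Mul(Mul(Rational(1, 18), 181), Rational(-42, 5))) = Add(86, Mul(Rational(181, 18), Rational(-42, 5))) = Add(86, Rational(-1267, 15)) = Rational(23, 15)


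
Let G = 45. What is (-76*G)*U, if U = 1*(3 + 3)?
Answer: -20520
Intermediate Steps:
U = 6 (U = 1*6 = 6)
(-76*G)*U = -76*45*6 = -3420*6 = -20520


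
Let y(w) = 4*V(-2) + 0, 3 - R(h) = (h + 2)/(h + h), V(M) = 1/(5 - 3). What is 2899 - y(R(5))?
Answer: 2897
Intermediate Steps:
V(M) = 1/2
R(h) = 3 - (2 + h)/(2*h) (R(h) = 3 - (h + 2)/(h + h) = 3 - (2 + h)/(2*h))
y(w) = 2 (y(w) = 4*(1/2) + 0 = 2 + 0 = 2)
2899 - y(R(5)) = 2899 - 1*2 = 2899 - 2 = 2897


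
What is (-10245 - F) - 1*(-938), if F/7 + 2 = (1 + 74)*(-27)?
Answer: 4882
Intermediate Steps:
F = -14189 (F = -14 + 7*((1 + 74)*(-27)) = -14 + 7*(75*(-27)) = -14 + 7*(-2025) = -14 - 14175 = -14189)
(-10245 - F) - 1*(-938) = (-10245 - 1*(-14189)) - 1*(-938) = (-10245 + 14189) + 938 = 3944 + 938 = 4882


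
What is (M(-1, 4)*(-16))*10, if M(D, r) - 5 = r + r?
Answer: -2080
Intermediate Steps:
M(D, r) = 5 + 2*r (M(D, r) = 5 + (r + r) = 5 + 2*r)
(M(-1, 4)*(-16))*10 = ((5 + 2*4)*(-16))*10 = ((5 + 8)*(-16))*10 = (13*(-16))*10 = -208*10 = -2080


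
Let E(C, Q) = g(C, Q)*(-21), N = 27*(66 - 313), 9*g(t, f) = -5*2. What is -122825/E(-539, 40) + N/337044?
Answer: -4139758491/786436 ≈ -5263.9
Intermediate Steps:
g(t, f) = -10/9 (g(t, f) = (-5*2)/9 = (⅑)*(-10) = -10/9)
N = -6669 (N = 27*(-247) = -6669)
E(C, Q) = 70/3 (E(C, Q) = -10/9*(-21) = 70/3)
-122825/E(-539, 40) + N/337044 = -122825/70/3 - 6669/337044 = -122825*3/70 - 6669*1/337044 = -73695/14 - 2223/112348 = -4139758491/786436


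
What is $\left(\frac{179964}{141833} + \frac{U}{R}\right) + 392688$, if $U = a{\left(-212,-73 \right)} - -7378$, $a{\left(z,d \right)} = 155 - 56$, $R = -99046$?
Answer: $\frac{5516494378911787}{14047991318} \approx 3.9269 \cdot 10^{5}$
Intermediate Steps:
$a{\left(z,d \right)} = 99$
$U = 7477$ ($U = 99 - -7378 = 99 + 7378 = 7477$)
$\left(\frac{179964}{141833} + \frac{U}{R}\right) + 392688 = \left(\frac{179964}{141833} + \frac{7477}{-99046}\right) + 392688 = \left(179964 \cdot \frac{1}{141833} + 7477 \left(- \frac{1}{99046}\right)\right) + 392688 = \left(\frac{179964}{141833} - \frac{7477}{99046}\right) + 392688 = \frac{16764229003}{14047991318} + 392688 = \frac{5516494378911787}{14047991318}$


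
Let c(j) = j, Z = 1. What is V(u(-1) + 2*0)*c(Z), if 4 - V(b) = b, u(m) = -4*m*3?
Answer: -8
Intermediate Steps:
u(m) = -12*m
V(b) = 4 - b
V(u(-1) + 2*0)*c(Z) = (4 - (-12*(-1) + 2*0))*1 = (4 - (12 + 0))*1 = (4 - 1*12)*1 = (4 - 12)*1 = -8*1 = -8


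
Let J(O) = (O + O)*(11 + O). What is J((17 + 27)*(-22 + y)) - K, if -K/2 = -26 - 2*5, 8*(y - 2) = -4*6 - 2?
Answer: 2070480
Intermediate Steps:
y = -5/4 (y = 2 + (-4*6 - 2)/8 = 2 + (-24 - 2)/8 = 2 + (1/8)*(-26) = 2 - 13/4 = -5/4 ≈ -1.2500)
K = 72 (K = -2*(-26 - 2*5) = -2*(-26 - 10) = -2*(-36) = 72)
J(O) = 2*O*(11 + O) (J(O) = (2*O)*(11 + O) = 2*O*(11 + O))
J((17 + 27)*(-22 + y)) - K = 2*((17 + 27)*(-22 - 5/4))*(11 + (17 + 27)*(-22 - 5/4)) - 1*72 = 2*(44*(-93/4))*(11 + 44*(-93/4)) - 72 = 2*(-1023)*(11 - 1023) - 72 = 2*(-1023)*(-1012) - 72 = 2070552 - 72 = 2070480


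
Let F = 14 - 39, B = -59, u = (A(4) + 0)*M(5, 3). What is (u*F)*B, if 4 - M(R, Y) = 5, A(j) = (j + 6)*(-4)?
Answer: 59000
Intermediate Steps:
A(j) = -24 - 4*j (A(j) = (6 + j)*(-4) = -24 - 4*j)
M(R, Y) = -1 (M(R, Y) = 4 - 1*5 = 4 - 5 = -1)
u = 40 (u = ((-24 - 4*4) + 0)*(-1) = ((-24 - 16) + 0)*(-1) = (-40 + 0)*(-1) = -40*(-1) = 40)
F = -25
(u*F)*B = (40*(-25))*(-59) = -1000*(-59) = 59000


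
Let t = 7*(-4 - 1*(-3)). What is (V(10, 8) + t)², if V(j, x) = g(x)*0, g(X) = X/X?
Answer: 49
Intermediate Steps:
g(X) = 1
V(j, x) = 0 (V(j, x) = 1*0 = 0)
t = -7 (t = 7*(-4 + 3) = 7*(-1) = -7)
(V(10, 8) + t)² = (0 - 7)² = (-7)² = 49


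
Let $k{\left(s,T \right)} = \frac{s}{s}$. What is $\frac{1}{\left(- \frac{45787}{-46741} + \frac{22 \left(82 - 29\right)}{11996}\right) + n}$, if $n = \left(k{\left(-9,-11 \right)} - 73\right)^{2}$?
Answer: $\frac{280352518}{1453649333741} \approx 0.00019286$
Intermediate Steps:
$k{\left(s,T \right)} = 1$
$n = 5184$ ($n = \left(1 - 73\right)^{2} = \left(-72\right)^{2} = 5184$)
$\frac{1}{\left(- \frac{45787}{-46741} + \frac{22 \left(82 - 29\right)}{11996}\right) + n} = \frac{1}{\left(- \frac{45787}{-46741} + \frac{22 \left(82 - 29\right)}{11996}\right) + 5184} = \frac{1}{\left(\left(-45787\right) \left(- \frac{1}{46741}\right) + 22 \cdot 53 \cdot \frac{1}{11996}\right) + 5184} = \frac{1}{\left(\frac{45787}{46741} + 1166 \cdot \frac{1}{11996}\right) + 5184} = \frac{1}{\left(\frac{45787}{46741} + \frac{583}{5998}\right) + 5184} = \frac{1}{\frac{301880429}{280352518} + 5184} = \frac{1}{\frac{1453649333741}{280352518}} = \frac{280352518}{1453649333741}$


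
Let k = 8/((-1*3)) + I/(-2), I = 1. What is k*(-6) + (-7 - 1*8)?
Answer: 4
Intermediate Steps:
k = -19/6 (k = 8/((-1*3)) + 1/(-2) = 8/(-3) + 1*(-1/2) = 8*(-1/3) - 1/2 = -8/3 - 1/2 = -19/6 ≈ -3.1667)
k*(-6) + (-7 - 1*8) = -19/6*(-6) + (-7 - 1*8) = 19 + (-7 - 8) = 19 - 15 = 4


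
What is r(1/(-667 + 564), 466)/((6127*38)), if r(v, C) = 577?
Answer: 577/232826 ≈ 0.0024782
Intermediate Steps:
r(1/(-667 + 564), 466)/((6127*38)) = 577/((6127*38)) = 577/232826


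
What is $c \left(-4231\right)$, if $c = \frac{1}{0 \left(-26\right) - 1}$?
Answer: $4231$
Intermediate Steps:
$c = -1$ ($c = \frac{1}{0 - 1} = \frac{1}{-1} = -1$)
$c \left(-4231\right) = \left(-1\right) \left(-4231\right) = 4231$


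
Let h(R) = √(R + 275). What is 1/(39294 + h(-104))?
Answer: 4366/171557585 - √19/514672755 ≈ 2.5441e-5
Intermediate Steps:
h(R) = √(275 + R)
1/(39294 + h(-104)) = 1/(39294 + √(275 - 104)) = 1/(39294 + √171) = 1/(39294 + 3*√19)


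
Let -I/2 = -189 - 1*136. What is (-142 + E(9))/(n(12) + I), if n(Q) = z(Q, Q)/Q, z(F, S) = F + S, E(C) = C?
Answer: -133/652 ≈ -0.20399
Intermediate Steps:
n(Q) = 2 (n(Q) = (Q + Q)/Q = (2*Q)/Q = 2)
I = 650 (I = -2*(-189 - 1*136) = -2*(-189 - 136) = -2*(-325) = 650)
(-142 + E(9))/(n(12) + I) = (-142 + 9)/(2 + 650) = -133/652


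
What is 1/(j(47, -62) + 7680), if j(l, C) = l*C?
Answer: 1/4766 ≈ 0.00020982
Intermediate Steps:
j(l, C) = C*l
1/(j(47, -62) + 7680) = 1/(-62*47 + 7680) = 1/(-2914 + 7680) = 1/4766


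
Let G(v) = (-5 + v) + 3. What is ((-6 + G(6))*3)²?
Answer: 36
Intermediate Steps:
G(v) = -2 + v
((-6 + G(6))*3)² = ((-6 + (-2 + 6))*3)² = ((-6 + 4)*3)² = (-2*3)² = (-6)² = 36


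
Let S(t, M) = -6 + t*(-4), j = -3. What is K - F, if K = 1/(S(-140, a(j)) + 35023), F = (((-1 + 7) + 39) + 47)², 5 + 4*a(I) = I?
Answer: -301123727/35577 ≈ -8464.0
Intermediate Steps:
a(I) = -5/4 + I/4
S(t, M) = -6 - 4*t
F = 8464 (F = ((6 + 39) + 47)² = (45 + 47)² = 92² = 8464)
K = 1/35577 (K = 1/((-6 - 4*(-140)) + 35023) = 1/((-6 + 560) + 35023) = 1/(554 + 35023) = 1/35577 ≈ 2.8108e-5)
K - F = 1/35577 - 1*8464 = 1/35577 - 8464 = -301123727/35577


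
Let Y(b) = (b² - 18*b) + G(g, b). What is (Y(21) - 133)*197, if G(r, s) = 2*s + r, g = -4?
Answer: -6304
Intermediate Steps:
G(r, s) = r + 2*s
Y(b) = -4 + b² - 16*b (Y(b) = (b² - 18*b) + (-4 + 2*b) = -4 + b² - 16*b)
(Y(21) - 133)*197 = ((-4 + 21² - 16*21) - 133)*197 = ((-4 + 441 - 336) - 133)*197 = (101 - 133)*197 = -32*197 = -6304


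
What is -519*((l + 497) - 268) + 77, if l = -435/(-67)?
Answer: -8183623/67 ≈ -1.2214e+5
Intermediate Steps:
l = 435/67 (l = -435*(-1/67) = 435/67 ≈ 6.4925)
-519*((l + 497) - 268) + 77 = -519*((435/67 + 497) - 268) + 77 = -519*(33734/67 - 268) + 77 = -519*15778/67 + 77 = -8188782/67 + 77 = -8183623/67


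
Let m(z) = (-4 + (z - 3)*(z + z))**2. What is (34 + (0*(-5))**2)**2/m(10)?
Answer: 1/16 ≈ 0.062500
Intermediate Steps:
m(z) = (-4 + 2*z*(-3 + z))**2 (m(z) = (-4 + (-3 + z)*(2*z))**2 = (-4 + 2*z*(-3 + z))**2)
(34 + (0*(-5))**2)**2/m(10) = (34 + (0*(-5))**2)**2/((4*(2 - 1*10**2 + 3*10)**2)) = (34 + 0**2)**2/((4*(2 - 1*100 + 30)**2)) = (34 + 0)**2/((4*(2 - 100 + 30)**2)) = 34**2/((4*(-68)**2)) = 1156/((4*4624)) = 1156/18496 = 1156*(1/18496) = 1/16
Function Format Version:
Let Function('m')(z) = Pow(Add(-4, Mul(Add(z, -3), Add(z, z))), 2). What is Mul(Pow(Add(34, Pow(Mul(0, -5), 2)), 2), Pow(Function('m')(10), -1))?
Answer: Rational(1, 16) ≈ 0.062500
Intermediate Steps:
Function('m')(z) = Pow(Add(-4, Mul(2, z, Add(-3, z))), 2) (Function('m')(z) = Pow(Add(-4, Mul(Add(-3, z), Mul(2, z))), 2) = Pow(Add(-4, Mul(2, z, Add(-3, z))), 2))
Mul(Pow(Add(34, Pow(Mul(0, -5), 2)), 2), Pow(Function('m')(10), -1)) = Mul(Pow(Add(34, Pow(Mul(0, -5), 2)), 2), Pow(Mul(4, Pow(Add(2, Mul(-1, Pow(10, 2)), Mul(3, 10)), 2)), -1)) = Mul(Pow(Add(34, Pow(0, 2)), 2), Pow(Mul(4, Pow(Add(2, Mul(-1, 100), 30), 2)), -1)) = Mul(Pow(Add(34, 0), 2), Pow(Mul(4, Pow(Add(2, -100, 30), 2)), -1)) = Mul(Pow(34, 2), Pow(Mul(4, Pow(-68, 2)), -1)) = Mul(1156, Pow(Mul(4, 4624), -1)) = Mul(1156, Pow(18496, -1)) = Mul(1156, Rational(1, 18496)) = Rational(1, 16)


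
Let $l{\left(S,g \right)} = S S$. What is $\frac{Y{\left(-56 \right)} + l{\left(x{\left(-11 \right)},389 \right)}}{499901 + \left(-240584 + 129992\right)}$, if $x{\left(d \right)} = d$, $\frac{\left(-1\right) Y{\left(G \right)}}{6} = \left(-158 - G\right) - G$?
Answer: $\frac{397}{389309} \approx 0.0010198$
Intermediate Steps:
$Y{\left(G \right)} = 948 + 12 G$ ($Y{\left(G \right)} = - 6 \left(\left(-158 - G\right) - G\right) = - 6 \left(-158 - 2 G\right) = 948 + 12 G$)
$l{\left(S,g \right)} = S^{2}$
$\frac{Y{\left(-56 \right)} + l{\left(x{\left(-11 \right)},389 \right)}}{499901 + \left(-240584 + 129992\right)} = \frac{\left(948 + 12 \left(-56\right)\right) + \left(-11\right)^{2}}{499901 + \left(-240584 + 129992\right)} = \frac{\left(948 - 672\right) + 121}{499901 - 110592} = \frac{276 + 121}{389309} = 397 \cdot \frac{1}{389309} = \frac{397}{389309}$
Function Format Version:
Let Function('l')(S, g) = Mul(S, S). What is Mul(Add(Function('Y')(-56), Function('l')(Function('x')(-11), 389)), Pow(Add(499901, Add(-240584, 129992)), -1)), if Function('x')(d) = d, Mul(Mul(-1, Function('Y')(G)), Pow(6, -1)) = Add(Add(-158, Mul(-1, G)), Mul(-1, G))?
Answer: Rational(397, 389309) ≈ 0.0010198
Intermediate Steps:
Function('Y')(G) = Add(948, Mul(12, G)) (Function('Y')(G) = Mul(-6, Add(Add(-158, Mul(-1, G)), Mul(-1, G))) = Mul(-6, Add(-158, Mul(-2, G))) = Add(948, Mul(12, G)))
Function('l')(S, g) = Pow(S, 2)
Mul(Add(Function('Y')(-56), Function('l')(Function('x')(-11), 389)), Pow(Add(499901, Add(-240584, 129992)), -1)) = Mul(Add(Add(948, Mul(12, -56)), Pow(-11, 2)), Pow(Add(499901, Add(-240584, 129992)), -1)) = Mul(Add(Add(948, -672), 121), Pow(Add(499901, -110592), -1)) = Mul(Add(276, 121), Pow(389309, -1)) = Mul(397, Rational(1, 389309)) = Rational(397, 389309)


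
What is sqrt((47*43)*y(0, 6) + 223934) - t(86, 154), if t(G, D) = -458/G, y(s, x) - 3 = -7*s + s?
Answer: 229/43 + sqrt(229997) ≈ 484.91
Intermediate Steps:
y(s, x) = 3 - 6*s (y(s, x) = 3 + (-7*s + s) = 3 - 6*s)
sqrt((47*43)*y(0, 6) + 223934) - t(86, 154) = sqrt((47*43)*(3 - 6*0) + 223934) - (-458)/86 = sqrt(2021*(3 + 0) + 223934) - (-458)/86 = sqrt(2021*3 + 223934) - 1*(-229/43) = sqrt(6063 + 223934) + 229/43 = sqrt(229997) + 229/43 = 229/43 + sqrt(229997)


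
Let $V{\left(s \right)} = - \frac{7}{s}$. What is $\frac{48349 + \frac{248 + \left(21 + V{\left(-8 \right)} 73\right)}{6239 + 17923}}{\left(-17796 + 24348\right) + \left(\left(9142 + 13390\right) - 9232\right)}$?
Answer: $\frac{9345670967}{3837312192} \approx 2.4355$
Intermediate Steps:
$\frac{48349 + \frac{248 + \left(21 + V{\left(-8 \right)} 73\right)}{6239 + 17923}}{\left(-17796 + 24348\right) + \left(\left(9142 + 13390\right) - 9232\right)} = \frac{48349 + \frac{248 + \left(21 + - \frac{7}{-8} \cdot 73\right)}{6239 + 17923}}{\left(-17796 + 24348\right) + \left(\left(9142 + 13390\right) - 9232\right)} = \frac{48349 + \frac{248 + \left(21 + \left(-7\right) \left(- \frac{1}{8}\right) 73\right)}{24162}}{6552 + \left(22532 - 9232\right)} = \frac{48349 + \left(248 + \left(21 + \frac{7}{8} \cdot 73\right)\right) \frac{1}{24162}}{6552 + 13300} = \frac{48349 + \left(248 + \left(21 + \frac{511}{8}\right)\right) \frac{1}{24162}}{19852} = \left(48349 + \left(248 + \frac{679}{8}\right) \frac{1}{24162}\right) \frac{1}{19852} = \left(48349 + \frac{2663}{8} \cdot \frac{1}{24162}\right) \frac{1}{19852} = \left(48349 + \frac{2663}{193296}\right) \frac{1}{19852} = \frac{9345670967}{193296} \cdot \frac{1}{19852} = \frac{9345670967}{3837312192}$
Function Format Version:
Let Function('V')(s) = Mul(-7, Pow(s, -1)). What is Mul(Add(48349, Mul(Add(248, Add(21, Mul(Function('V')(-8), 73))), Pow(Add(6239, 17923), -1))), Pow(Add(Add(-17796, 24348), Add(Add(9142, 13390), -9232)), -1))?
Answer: Rational(9345670967, 3837312192) ≈ 2.4355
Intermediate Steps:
Mul(Add(48349, Mul(Add(248, Add(21, Mul(Function('V')(-8), 73))), Pow(Add(6239, 17923), -1))), Pow(Add(Add(-17796, 24348), Add(Add(9142, 13390), -9232)), -1)) = Mul(Add(48349, Mul(Add(248, Add(21, Mul(Mul(-7, Pow(-8, -1)), 73))), Pow(Add(6239, 17923), -1))), Pow(Add(Add(-17796, 24348), Add(Add(9142, 13390), -9232)), -1)) = Mul(Add(48349, Mul(Add(248, Add(21, Mul(Mul(-7, Rational(-1, 8)), 73))), Pow(24162, -1))), Pow(Add(6552, Add(22532, -9232)), -1)) = Mul(Add(48349, Mul(Add(248, Add(21, Mul(Rational(7, 8), 73))), Rational(1, 24162))), Pow(Add(6552, 13300), -1)) = Mul(Add(48349, Mul(Add(248, Add(21, Rational(511, 8))), Rational(1, 24162))), Pow(19852, -1)) = Mul(Add(48349, Mul(Add(248, Rational(679, 8)), Rational(1, 24162))), Rational(1, 19852)) = Mul(Add(48349, Mul(Rational(2663, 8), Rational(1, 24162))), Rational(1, 19852)) = Mul(Add(48349, Rational(2663, 193296)), Rational(1, 19852)) = Mul(Rational(9345670967, 193296), Rational(1, 19852)) = Rational(9345670967, 3837312192)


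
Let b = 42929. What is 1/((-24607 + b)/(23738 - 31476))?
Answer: -3869/9161 ≈ -0.42233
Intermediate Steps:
1/((-24607 + b)/(23738 - 31476)) = 1/((-24607 + 42929)/(23738 - 31476)) = 1/(18322/(-7738)) = 1/(18322*(-1/7738)) = 1/(-9161/3869) = -3869/9161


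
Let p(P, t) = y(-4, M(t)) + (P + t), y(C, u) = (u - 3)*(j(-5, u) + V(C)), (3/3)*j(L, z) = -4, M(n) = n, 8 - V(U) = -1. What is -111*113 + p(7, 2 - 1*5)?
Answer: -12569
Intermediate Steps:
V(U) = 9 (V(U) = 8 - 1*(-1) = 8 + 1 = 9)
j(L, z) = -4
y(C, u) = -15 + 5*u (y(C, u) = (u - 3)*(-4 + 9) = (-3 + u)*5 = -15 + 5*u)
p(P, t) = -15 + P + 6*t (p(P, t) = (-15 + 5*t) + (P + t) = -15 + P + 6*t)
-111*113 + p(7, 2 - 1*5) = -111*113 + (-15 + 7 + 6*(2 - 1*5)) = -12543 + (-15 + 7 + 6*(2 - 5)) = -12543 + (-15 + 7 + 6*(-3)) = -12543 + (-15 + 7 - 18) = -12543 - 26 = -12569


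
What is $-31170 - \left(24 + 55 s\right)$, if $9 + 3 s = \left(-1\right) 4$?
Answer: $- \frac{92867}{3} \approx -30956.0$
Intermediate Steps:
$s = - \frac{13}{3}$ ($s = -3 + \frac{\left(-1\right) 4}{3} = -3 + \frac{1}{3} \left(-4\right) = -3 - \frac{4}{3} = - \frac{13}{3} \approx -4.3333$)
$-31170 - \left(24 + 55 s\right) = -31170 - - \frac{643}{3} = -31170 + \left(-24 + \frac{715}{3}\right) = -31170 + \frac{643}{3} = - \frac{92867}{3}$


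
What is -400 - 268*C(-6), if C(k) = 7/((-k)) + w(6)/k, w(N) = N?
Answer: -1334/3 ≈ -444.67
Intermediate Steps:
C(k) = -1/k (C(k) = 7/((-k)) + 6/k = 7*(-1/k) + 6/k = -7/k + 6/k = -1/k)
-400 - 268*C(-6) = -400 - (-268)/(-6) = -400 - (-268)*(-1)/6 = -400 - 268*1/6 = -400 - 134/3 = -1334/3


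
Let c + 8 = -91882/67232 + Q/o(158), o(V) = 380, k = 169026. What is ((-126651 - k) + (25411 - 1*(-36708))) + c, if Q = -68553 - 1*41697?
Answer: -149365719543/638704 ≈ -2.3386e+5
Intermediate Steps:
Q = -110250 (Q = -68553 - 41697 = -110250)
c = -191290711/638704 (c = -8 + (-91882/67232 - 110250/380) = -8 + (-91882*1/67232 - 110250*1/380) = -8 + (-45941/33616 - 11025/38) = -8 - 186181079/638704 = -191290711/638704 ≈ -299.50)
((-126651 - k) + (25411 - 1*(-36708))) + c = ((-126651 - 1*169026) + (25411 - 1*(-36708))) - 191290711/638704 = ((-126651 - 169026) + (25411 + 36708)) - 191290711/638704 = (-295677 + 62119) - 191290711/638704 = -233558 - 191290711/638704 = -149365719543/638704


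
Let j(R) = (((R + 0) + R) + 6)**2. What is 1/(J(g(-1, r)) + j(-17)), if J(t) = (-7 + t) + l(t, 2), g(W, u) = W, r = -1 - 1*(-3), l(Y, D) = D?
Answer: 1/778 ≈ 0.0012853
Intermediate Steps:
r = 2 (r = -1 + 3 = 2)
J(t) = -5 + t (J(t) = (-7 + t) + 2 = -5 + t)
j(R) = (6 + 2*R)**2 (j(R) = ((R + R) + 6)**2 = (2*R + 6)**2 = (6 + 2*R)**2)
1/(J(g(-1, r)) + j(-17)) = 1/((-5 - 1) + 4*(3 - 17)**2) = 1/(-6 + 4*(-14)**2) = 1/(-6 + 4*196) = 1/(-6 + 784) = 1/778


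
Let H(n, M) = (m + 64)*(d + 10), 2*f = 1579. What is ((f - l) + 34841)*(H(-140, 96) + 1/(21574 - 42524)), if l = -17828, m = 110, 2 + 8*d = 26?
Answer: 5066678914383/41900 ≈ 1.2092e+8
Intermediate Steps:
f = 1579/2 (f = (½)*1579 = 1579/2 ≈ 789.50)
d = 3 (d = -¼ + (⅛)*26 = -¼ + 13/4 = 3)
H(n, M) = 2262 (H(n, M) = (110 + 64)*(3 + 10) = 174*13 = 2262)
((f - l) + 34841)*(H(-140, 96) + 1/(21574 - 42524)) = ((1579/2 - 1*(-17828)) + 34841)*(2262 + 1/(21574 - 42524)) = ((1579/2 + 17828) + 34841)*(2262 + 1/(-20950)) = (37235/2 + 34841)*(2262 - 1/20950) = (106917/2)*(47388899/20950) = 5066678914383/41900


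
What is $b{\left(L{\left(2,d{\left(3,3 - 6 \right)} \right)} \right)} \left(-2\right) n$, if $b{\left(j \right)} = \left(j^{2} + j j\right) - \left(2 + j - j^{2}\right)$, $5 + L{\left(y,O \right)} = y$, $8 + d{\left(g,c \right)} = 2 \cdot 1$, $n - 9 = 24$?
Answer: $-1848$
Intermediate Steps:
$n = 33$ ($n = 9 + 24 = 33$)
$d{\left(g,c \right)} = -6$ ($d{\left(g,c \right)} = -8 + 2 \cdot 1 = -8 + 2 = -6$)
$L{\left(y,O \right)} = -5 + y$
$b{\left(j \right)} = -2 - j + 3 j^{2}$ ($b{\left(j \right)} = \left(j^{2} + j^{2}\right) - \left(2 + j - j^{2}\right) = 2 j^{2} - \left(2 + j - j^{2}\right) = -2 - j + 3 j^{2}$)
$b{\left(L{\left(2,d{\left(3,3 - 6 \right)} \right)} \right)} \left(-2\right) n = \left(-2 - \left(-5 + 2\right) + 3 \left(-5 + 2\right)^{2}\right) \left(-2\right) 33 = \left(-2 - -3 + 3 \left(-3\right)^{2}\right) \left(-2\right) 33 = \left(-2 + 3 + 3 \cdot 9\right) \left(-2\right) 33 = \left(-2 + 3 + 27\right) \left(-2\right) 33 = 28 \left(-2\right) 33 = \left(-56\right) 33 = -1848$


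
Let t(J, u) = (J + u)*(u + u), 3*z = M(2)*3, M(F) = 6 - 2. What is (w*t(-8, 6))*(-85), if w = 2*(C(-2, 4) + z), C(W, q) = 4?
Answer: 32640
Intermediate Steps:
M(F) = 4
z = 4 (z = (4*3)/3 = (⅓)*12 = 4)
t(J, u) = 2*u*(J + u) (t(J, u) = (J + u)*(2*u) = 2*u*(J + u))
w = 16 (w = 2*(4 + 4) = 2*8 = 16)
(w*t(-8, 6))*(-85) = (16*(2*6*(-8 + 6)))*(-85) = (16*(2*6*(-2)))*(-85) = (16*(-24))*(-85) = -384*(-85) = 32640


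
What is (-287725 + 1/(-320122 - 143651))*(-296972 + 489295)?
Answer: -25663405418707598/463773 ≈ -5.5336e+10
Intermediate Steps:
(-287725 + 1/(-320122 - 143651))*(-296972 + 489295) = (-287725 + 1/(-463773))*192323 = (-287725 - 1/463773)*192323 = -133439086426/463773*192323 = -25663405418707598/463773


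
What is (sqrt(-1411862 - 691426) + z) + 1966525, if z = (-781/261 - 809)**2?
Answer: 178875974425/68121 + 2*I*sqrt(525822) ≈ 2.6259e+6 + 1450.3*I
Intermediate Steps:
z = 44914324900/68121 (z = (-781*1/261 - 809)**2 = (-781/261 - 809)**2 = (-211930/261)**2 = 44914324900/68121 ≈ 6.5933e+5)
(sqrt(-1411862 - 691426) + z) + 1966525 = (sqrt(-1411862 - 691426) + 44914324900/68121) + 1966525 = (sqrt(-2103288) + 44914324900/68121) + 1966525 = (2*I*sqrt(525822) + 44914324900/68121) + 1966525 = (44914324900/68121 + 2*I*sqrt(525822)) + 1966525 = 178875974425/68121 + 2*I*sqrt(525822)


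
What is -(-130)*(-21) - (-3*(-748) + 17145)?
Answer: -22119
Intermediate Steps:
-(-130)*(-21) - (-3*(-748) + 17145) = -1*2730 - (2244 + 17145) = -2730 - 1*19389 = -2730 - 19389 = -22119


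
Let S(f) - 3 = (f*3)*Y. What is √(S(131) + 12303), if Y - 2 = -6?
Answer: √10734 ≈ 103.60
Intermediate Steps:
Y = -4 (Y = 2 - 6 = -4)
S(f) = 3 - 12*f (S(f) = 3 + (f*3)*(-4) = 3 + (3*f)*(-4) = 3 - 12*f)
√(S(131) + 12303) = √((3 - 12*131) + 12303) = √((3 - 1572) + 12303) = √(-1569 + 12303) = √10734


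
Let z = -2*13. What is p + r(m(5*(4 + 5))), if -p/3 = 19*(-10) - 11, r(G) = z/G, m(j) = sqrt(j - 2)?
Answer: 603 - 26*sqrt(43)/43 ≈ 599.04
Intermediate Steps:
z = -26
m(j) = sqrt(-2 + j)
r(G) = -26/G
p = 603 (p = -3*(19*(-10) - 11) = -3*(-190 - 11) = -3*(-201) = 603)
p + r(m(5*(4 + 5))) = 603 - 26/sqrt(-2 + 5*(4 + 5)) = 603 - 26/sqrt(-2 + 5*9) = 603 - 26/sqrt(-2 + 45) = 603 - 26*sqrt(43)/43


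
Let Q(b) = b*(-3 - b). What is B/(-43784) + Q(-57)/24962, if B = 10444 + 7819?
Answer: -295324079/546468104 ≈ -0.54042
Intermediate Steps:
B = 18263
B/(-43784) + Q(-57)/24962 = 18263/(-43784) - 1*(-57)*(3 - 57)/24962 = 18263*(-1/43784) - 1*(-57)*(-54)*(1/24962) = -18263/43784 - 3078*1/24962 = -18263/43784 - 1539/12481 = -295324079/546468104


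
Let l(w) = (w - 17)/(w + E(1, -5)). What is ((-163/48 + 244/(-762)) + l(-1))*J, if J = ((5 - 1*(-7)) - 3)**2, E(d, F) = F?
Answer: -117855/2032 ≈ -58.000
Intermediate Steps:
J = 81 (J = ((5 + 7) - 3)**2 = (12 - 3)**2 = 9**2 = 81)
l(w) = (-17 + w)/(-5 + w) (l(w) = (w - 17)/(w - 5) = (-17 + w)/(-5 + w))
((-163/48 + 244/(-762)) + l(-1))*J = ((-163/48 + 244/(-762)) + (-17 - 1)/(-5 - 1))*81 = ((-163*1/48 + 244*(-1/762)) - 18/(-6))*81 = ((-163/48 - 122/381) - 1/6*(-18))*81 = (-7551/2032 + 3)*81 = -1455/2032*81 = -117855/2032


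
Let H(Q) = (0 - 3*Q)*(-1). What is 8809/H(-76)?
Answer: -8809/228 ≈ -38.636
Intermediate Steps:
H(Q) = 3*Q (H(Q) = -3*Q*(-1) = 3*Q)
8809/H(-76) = 8809/((3*(-76))) = 8809/(-228) = 8809*(-1/228) = -8809/228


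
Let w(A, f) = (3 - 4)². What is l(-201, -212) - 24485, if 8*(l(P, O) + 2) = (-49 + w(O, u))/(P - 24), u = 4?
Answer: -1836523/75 ≈ -24487.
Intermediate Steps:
w(A, f) = 1 (w(A, f) = (-1)² = 1)
l(P, O) = -2 - 6/(-24 + P) (l(P, O) = -2 + ((-49 + 1)/(P - 24))/8 = -2 + (-48/(-24 + P))/8 = -2 - 6/(-24 + P))
l(-201, -212) - 24485 = 2*(21 - 1*(-201))/(-24 - 201) - 24485 = 2*(21 + 201)/(-225) - 24485 = 2*(-1/225)*222 - 24485 = -148/75 - 24485 = -1836523/75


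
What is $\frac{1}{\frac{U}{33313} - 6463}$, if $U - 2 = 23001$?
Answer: $- \frac{33313}{215278916} \approx -0.00015474$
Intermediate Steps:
$U = 23003$ ($U = 2 + 23001 = 23003$)
$\frac{1}{\frac{U}{33313} - 6463} = \frac{1}{\frac{23003}{33313} - 6463} = \frac{1}{- \frac{215278916}{33313}} = - \frac{33313}{215278916}$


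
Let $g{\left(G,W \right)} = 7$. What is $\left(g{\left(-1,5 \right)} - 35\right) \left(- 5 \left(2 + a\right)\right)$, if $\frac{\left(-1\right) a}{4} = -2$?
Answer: $1400$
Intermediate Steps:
$a = 8$ ($a = \left(-4\right) \left(-2\right) = 8$)
$\left(g{\left(-1,5 \right)} - 35\right) \left(- 5 \left(2 + a\right)\right) = \left(7 - 35\right) \left(- 5 \left(2 + 8\right)\right) = - 28 \left(\left(-5\right) 10\right) = \left(-28\right) \left(-50\right) = 1400$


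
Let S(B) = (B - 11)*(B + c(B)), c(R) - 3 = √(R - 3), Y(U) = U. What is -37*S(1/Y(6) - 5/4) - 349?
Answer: 73139/144 + 37555*I*√3/72 ≈ 507.91 + 903.43*I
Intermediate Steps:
c(R) = 3 + √(-3 + R) (c(R) = 3 + √(R - 3) = 3 + √(-3 + R))
S(B) = (-11 + B)*(3 + B + √(-3 + B)) (S(B) = (B - 11)*(B + (3 + √(-3 + B))) = (-11 + B)*(3 + B + √(-3 + B)))
-37*S(1/Y(6) - 5/4) - 349 = -37*(-33 + (1/6 - 5/4)² - 11*√(-3 + (1/6 - 5/4)) - 8*(1/6 - 5/4) + (1/6 - 5/4)*√(-3 + (1/6 - 5/4))) - 349 = -37*(-33 + (1*(⅙) - 5*¼)² - 11*√(-3 + (1*(⅙) - 5*¼)) - 8*(1*(⅙) - 5*¼) + (1*(⅙) - 5*¼)*√(-3 + (1*(⅙) - 5*¼))) - 349 = -37*(-33 + (⅙ - 5/4)² - 11*√(-3 + (⅙ - 5/4)) - 8*(⅙ - 5/4) + (⅙ - 5/4)*√(-3 + (⅙ - 5/4))) - 349 = -37*(-33 + (-13/12)² - 11*√(-3 - 13/12) - 8*(-13/12) - 13*√(-3 - 13/12)/12) - 349 = -37*(-33 + 169/144 - 77*I*√3/6 + 26/3 - 91*I*√3/72) - 349 = -37*(-3335/144 - 1015*I*√3/72) - 349 = (123395/144 + 37555*I*√3/72) - 349 = 73139/144 + 37555*I*√3/72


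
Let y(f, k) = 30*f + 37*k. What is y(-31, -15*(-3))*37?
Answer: 27195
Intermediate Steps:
y(-31, -15*(-3))*37 = (30*(-31) + 37*(-15*(-3)))*37 = (-930 + 37*45)*37 = (-930 + 1665)*37 = 735*37 = 27195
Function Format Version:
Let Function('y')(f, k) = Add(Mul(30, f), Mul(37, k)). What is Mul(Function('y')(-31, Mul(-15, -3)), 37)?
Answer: 27195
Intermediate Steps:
Mul(Function('y')(-31, Mul(-15, -3)), 37) = Mul(Add(Mul(30, -31), Mul(37, Mul(-15, -3))), 37) = Mul(Add(-930, Mul(37, 45)), 37) = Mul(Add(-930, 1665), 37) = Mul(735, 37) = 27195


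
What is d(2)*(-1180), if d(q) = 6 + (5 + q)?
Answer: -15340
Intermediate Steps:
d(q) = 11 + q
d(2)*(-1180) = (11 + 2)*(-1180) = 13*(-1180) = -15340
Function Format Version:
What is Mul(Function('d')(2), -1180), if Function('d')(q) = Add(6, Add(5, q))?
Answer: -15340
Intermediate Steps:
Function('d')(q) = Add(11, q)
Mul(Function('d')(2), -1180) = Mul(Add(11, 2), -1180) = Mul(13, -1180) = -15340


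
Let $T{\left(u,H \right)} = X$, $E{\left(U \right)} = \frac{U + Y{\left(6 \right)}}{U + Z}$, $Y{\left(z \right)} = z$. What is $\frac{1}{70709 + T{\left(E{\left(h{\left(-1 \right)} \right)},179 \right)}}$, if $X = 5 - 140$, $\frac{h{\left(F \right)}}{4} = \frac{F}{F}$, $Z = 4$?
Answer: $\frac{1}{70574} \approx 1.417 \cdot 10^{-5}$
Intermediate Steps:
$h{\left(F \right)} = 4$ ($h{\left(F \right)} = 4 \frac{F}{F} = 4 \cdot 1 = 4$)
$X = -135$ ($X = 5 - 140 = -135$)
$E{\left(U \right)} = \frac{6 + U}{4 + U}$ ($E{\left(U \right)} = \frac{U + 6}{U + 4} = \frac{6 + U}{4 + U}$)
$T{\left(u,H \right)} = -135$
$\frac{1}{70709 + T{\left(E{\left(h{\left(-1 \right)} \right)},179 \right)}} = \frac{1}{70709 - 135} = \frac{1}{70574}$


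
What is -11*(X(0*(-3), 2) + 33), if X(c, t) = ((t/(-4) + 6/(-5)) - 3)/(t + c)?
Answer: -6743/20 ≈ -337.15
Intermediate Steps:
X(c, t) = (-21/5 - t/4)/(c + t) (X(c, t) = ((t*(-¼) + 6*(-⅕)) - 3)/(c + t) = ((-t/4 - 6/5) - 3)/(c + t) = ((-6/5 - t/4) - 3)/(c + t) = (-21/5 - t/4)/(c + t))
-11*(X(0*(-3), 2) + 33) = -11*((-21/5 - ¼*2)/(0*(-3) + 2) + 33) = -11*((-21/5 - ½)/(0 + 2) + 33) = -11*(-47/10/2 + 33) = -11*((½)*(-47/10) + 33) = -11*(-47/20 + 33) = -11*613/20 = -6743/20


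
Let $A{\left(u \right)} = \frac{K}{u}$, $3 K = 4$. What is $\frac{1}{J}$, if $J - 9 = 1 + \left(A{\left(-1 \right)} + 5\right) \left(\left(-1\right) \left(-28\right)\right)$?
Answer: $\frac{3}{338} \approx 0.0088757$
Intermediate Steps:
$K = \frac{4}{3}$ ($K = \frac{1}{3} \cdot 4 = \frac{4}{3} \approx 1.3333$)
$A{\left(u \right)} = \frac{4}{3 u}$
$J = \frac{338}{3}$ ($J = 9 + \left(1 + \left(\frac{4}{3 \left(-1\right)} + 5\right) \left(\left(-1\right) \left(-28\right)\right)\right) = 9 + \left(1 + \left(\frac{4}{3} \left(-1\right) + 5\right) 28\right) = 9 + \left(1 + \left(- \frac{4}{3} + 5\right) 28\right) = 9 + \left(1 + \frac{11}{3} \cdot 28\right) = 9 + \left(1 + \frac{308}{3}\right) = 9 + \frac{311}{3} = \frac{338}{3} \approx 112.67$)
$\frac{1}{J} = \frac{1}{\frac{338}{3}} = \frac{3}{338}$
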